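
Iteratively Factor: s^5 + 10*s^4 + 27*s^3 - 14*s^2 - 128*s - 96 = (s - 2)*(s^4 + 12*s^3 + 51*s^2 + 88*s + 48) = (s - 2)*(s + 3)*(s^3 + 9*s^2 + 24*s + 16) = (s - 2)*(s + 3)*(s + 4)*(s^2 + 5*s + 4) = (s - 2)*(s + 3)*(s + 4)^2*(s + 1)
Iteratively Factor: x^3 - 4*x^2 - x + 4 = (x - 4)*(x^2 - 1) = (x - 4)*(x - 1)*(x + 1)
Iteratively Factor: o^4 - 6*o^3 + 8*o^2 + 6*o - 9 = (o - 3)*(o^3 - 3*o^2 - o + 3) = (o - 3)^2*(o^2 - 1) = (o - 3)^2*(o + 1)*(o - 1)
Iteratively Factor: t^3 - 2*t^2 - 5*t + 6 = (t + 2)*(t^2 - 4*t + 3) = (t - 1)*(t + 2)*(t - 3)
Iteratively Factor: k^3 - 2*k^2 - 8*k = (k + 2)*(k^2 - 4*k) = k*(k + 2)*(k - 4)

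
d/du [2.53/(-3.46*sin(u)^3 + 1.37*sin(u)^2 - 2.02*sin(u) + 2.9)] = (26.2614*sin(u)^2 - 6.9322*sin(u) + 5.1106)*cos(u)/(3.46*sin(u)^3 - 1.37*sin(u)^2 + 2.02*sin(u) - 2.9)^2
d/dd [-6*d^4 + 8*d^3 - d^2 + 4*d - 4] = -24*d^3 + 24*d^2 - 2*d + 4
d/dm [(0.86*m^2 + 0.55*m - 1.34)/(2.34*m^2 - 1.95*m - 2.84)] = (-2.964*m^2 + 1.3864*m - 4.175)/(5.4756*m^4 - 9.126*m^3 - 9.4887*m^2 + 11.076*m + 8.0656)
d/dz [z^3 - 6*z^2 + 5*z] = 3*z^2 - 12*z + 5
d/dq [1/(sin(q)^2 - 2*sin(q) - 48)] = 2*(1 - sin(q))*cos(q)/((sin(q) - 8)^2*(sin(q) + 6)^2)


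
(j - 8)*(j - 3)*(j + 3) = j^3 - 8*j^2 - 9*j + 72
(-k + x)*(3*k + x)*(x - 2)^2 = -3*k^2*x^2 + 12*k^2*x - 12*k^2 + 2*k*x^3 - 8*k*x^2 + 8*k*x + x^4 - 4*x^3 + 4*x^2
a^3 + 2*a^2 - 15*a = a*(a - 3)*(a + 5)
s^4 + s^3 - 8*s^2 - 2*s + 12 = (s - 2)*(s + 3)*(s - sqrt(2))*(s + sqrt(2))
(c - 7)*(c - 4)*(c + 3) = c^3 - 8*c^2 - 5*c + 84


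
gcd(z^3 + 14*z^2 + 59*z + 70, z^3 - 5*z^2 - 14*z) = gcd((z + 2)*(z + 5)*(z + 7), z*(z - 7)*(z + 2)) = z + 2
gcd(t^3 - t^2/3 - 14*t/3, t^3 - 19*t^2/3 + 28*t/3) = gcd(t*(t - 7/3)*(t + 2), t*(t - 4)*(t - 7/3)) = t^2 - 7*t/3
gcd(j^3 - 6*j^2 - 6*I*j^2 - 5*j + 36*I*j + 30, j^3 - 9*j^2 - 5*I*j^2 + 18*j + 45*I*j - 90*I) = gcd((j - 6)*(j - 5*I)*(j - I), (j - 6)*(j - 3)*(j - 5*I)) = j^2 + j*(-6 - 5*I) + 30*I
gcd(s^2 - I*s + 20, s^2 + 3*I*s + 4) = s + 4*I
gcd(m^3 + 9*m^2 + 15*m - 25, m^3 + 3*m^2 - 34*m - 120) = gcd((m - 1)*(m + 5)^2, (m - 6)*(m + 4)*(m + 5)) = m + 5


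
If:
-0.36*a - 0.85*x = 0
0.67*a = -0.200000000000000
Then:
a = -0.30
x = 0.13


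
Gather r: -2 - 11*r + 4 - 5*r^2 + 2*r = -5*r^2 - 9*r + 2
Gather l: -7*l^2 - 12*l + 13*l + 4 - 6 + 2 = -7*l^2 + l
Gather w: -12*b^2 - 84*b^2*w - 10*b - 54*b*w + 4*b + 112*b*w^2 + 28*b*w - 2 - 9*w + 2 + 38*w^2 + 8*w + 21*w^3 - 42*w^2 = -12*b^2 - 6*b + 21*w^3 + w^2*(112*b - 4) + w*(-84*b^2 - 26*b - 1)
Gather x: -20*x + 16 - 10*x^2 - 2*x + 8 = -10*x^2 - 22*x + 24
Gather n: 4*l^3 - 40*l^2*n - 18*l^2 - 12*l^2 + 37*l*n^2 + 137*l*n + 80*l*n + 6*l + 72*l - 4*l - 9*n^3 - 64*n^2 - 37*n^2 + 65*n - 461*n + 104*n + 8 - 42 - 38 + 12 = 4*l^3 - 30*l^2 + 74*l - 9*n^3 + n^2*(37*l - 101) + n*(-40*l^2 + 217*l - 292) - 60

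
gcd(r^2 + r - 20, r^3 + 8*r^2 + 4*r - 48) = 1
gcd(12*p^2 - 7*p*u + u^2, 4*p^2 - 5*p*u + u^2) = 4*p - u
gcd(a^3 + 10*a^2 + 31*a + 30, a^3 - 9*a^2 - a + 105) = a + 3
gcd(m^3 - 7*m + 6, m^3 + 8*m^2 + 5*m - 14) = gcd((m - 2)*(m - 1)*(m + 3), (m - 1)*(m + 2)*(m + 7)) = m - 1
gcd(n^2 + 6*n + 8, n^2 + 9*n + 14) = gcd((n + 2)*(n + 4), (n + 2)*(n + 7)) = n + 2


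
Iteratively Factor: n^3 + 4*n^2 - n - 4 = (n + 4)*(n^2 - 1) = (n - 1)*(n + 4)*(n + 1)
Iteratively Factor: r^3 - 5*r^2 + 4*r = (r)*(r^2 - 5*r + 4) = r*(r - 4)*(r - 1)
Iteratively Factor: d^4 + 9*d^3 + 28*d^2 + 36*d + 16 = (d + 1)*(d^3 + 8*d^2 + 20*d + 16) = (d + 1)*(d + 4)*(d^2 + 4*d + 4) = (d + 1)*(d + 2)*(d + 4)*(d + 2)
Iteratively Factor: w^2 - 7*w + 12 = (w - 4)*(w - 3)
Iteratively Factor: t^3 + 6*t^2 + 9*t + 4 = (t + 1)*(t^2 + 5*t + 4) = (t + 1)^2*(t + 4)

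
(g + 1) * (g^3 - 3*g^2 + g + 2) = g^4 - 2*g^3 - 2*g^2 + 3*g + 2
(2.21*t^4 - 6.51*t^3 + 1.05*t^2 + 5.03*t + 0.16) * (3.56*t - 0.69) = 7.8676*t^5 - 24.7005*t^4 + 8.2299*t^3 + 17.1823*t^2 - 2.9011*t - 0.1104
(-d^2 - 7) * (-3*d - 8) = 3*d^3 + 8*d^2 + 21*d + 56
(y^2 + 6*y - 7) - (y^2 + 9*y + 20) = -3*y - 27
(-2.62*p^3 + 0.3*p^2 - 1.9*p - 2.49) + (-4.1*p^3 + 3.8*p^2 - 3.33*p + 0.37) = -6.72*p^3 + 4.1*p^2 - 5.23*p - 2.12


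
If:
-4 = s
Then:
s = -4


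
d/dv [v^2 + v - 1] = 2*v + 1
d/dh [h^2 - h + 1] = 2*h - 1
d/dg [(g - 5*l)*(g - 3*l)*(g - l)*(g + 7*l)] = 4*g^3 - 6*g^2*l - 80*g*l^2 + 146*l^3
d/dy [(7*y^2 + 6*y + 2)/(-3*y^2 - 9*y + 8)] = (-45*y^2 + 124*y + 66)/(9*y^4 + 54*y^3 + 33*y^2 - 144*y + 64)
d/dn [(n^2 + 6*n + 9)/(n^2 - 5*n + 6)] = (-11*n^2 - 6*n + 81)/(n^4 - 10*n^3 + 37*n^2 - 60*n + 36)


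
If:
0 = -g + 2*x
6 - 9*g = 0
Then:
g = 2/3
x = 1/3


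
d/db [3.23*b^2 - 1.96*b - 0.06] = 6.46*b - 1.96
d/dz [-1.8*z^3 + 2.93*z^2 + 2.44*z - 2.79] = -5.4*z^2 + 5.86*z + 2.44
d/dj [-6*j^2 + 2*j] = 2 - 12*j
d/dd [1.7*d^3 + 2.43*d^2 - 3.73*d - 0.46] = 5.1*d^2 + 4.86*d - 3.73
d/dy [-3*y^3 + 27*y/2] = 27/2 - 9*y^2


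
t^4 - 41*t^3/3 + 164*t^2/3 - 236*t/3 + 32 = (t - 8)*(t - 3)*(t - 2)*(t - 2/3)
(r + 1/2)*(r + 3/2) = r^2 + 2*r + 3/4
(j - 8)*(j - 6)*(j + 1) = j^3 - 13*j^2 + 34*j + 48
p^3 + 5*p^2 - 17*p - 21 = (p - 3)*(p + 1)*(p + 7)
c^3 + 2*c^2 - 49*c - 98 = (c - 7)*(c + 2)*(c + 7)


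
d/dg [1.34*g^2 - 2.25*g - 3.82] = 2.68*g - 2.25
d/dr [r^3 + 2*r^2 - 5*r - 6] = 3*r^2 + 4*r - 5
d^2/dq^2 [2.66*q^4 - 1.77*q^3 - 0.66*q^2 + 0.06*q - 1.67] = 31.92*q^2 - 10.62*q - 1.32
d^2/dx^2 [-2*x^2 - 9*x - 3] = -4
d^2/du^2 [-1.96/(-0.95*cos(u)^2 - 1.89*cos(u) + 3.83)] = (-7.0756*(1 - cos(u)^2)^2 - 10.55754*cos(u)^3 - 39.064956*cos(u)^2 + 6.927228*cos(u) + 35.341152)/(0.95*cos(u)^2 + 1.89*cos(u) - 3.83)^3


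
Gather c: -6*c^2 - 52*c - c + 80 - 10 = -6*c^2 - 53*c + 70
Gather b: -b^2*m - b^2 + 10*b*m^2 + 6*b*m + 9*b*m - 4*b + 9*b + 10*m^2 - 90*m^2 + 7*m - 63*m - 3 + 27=b^2*(-m - 1) + b*(10*m^2 + 15*m + 5) - 80*m^2 - 56*m + 24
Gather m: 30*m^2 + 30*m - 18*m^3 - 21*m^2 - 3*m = -18*m^3 + 9*m^2 + 27*m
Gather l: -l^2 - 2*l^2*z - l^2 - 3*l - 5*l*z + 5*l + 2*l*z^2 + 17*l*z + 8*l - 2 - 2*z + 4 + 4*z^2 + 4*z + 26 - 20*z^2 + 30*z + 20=l^2*(-2*z - 2) + l*(2*z^2 + 12*z + 10) - 16*z^2 + 32*z + 48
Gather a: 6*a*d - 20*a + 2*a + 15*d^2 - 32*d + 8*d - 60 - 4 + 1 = a*(6*d - 18) + 15*d^2 - 24*d - 63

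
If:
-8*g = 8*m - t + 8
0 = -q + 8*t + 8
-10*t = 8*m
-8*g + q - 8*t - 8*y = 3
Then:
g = 5/8 - y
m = 10*y/11 - 65/44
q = 192/11 - 64*y/11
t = 13/11 - 8*y/11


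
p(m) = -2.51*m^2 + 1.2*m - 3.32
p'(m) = 1.2 - 5.02*m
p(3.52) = -30.20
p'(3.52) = -16.47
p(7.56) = -137.70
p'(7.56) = -36.75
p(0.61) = -3.52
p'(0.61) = -1.86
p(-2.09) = -16.79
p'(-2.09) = 11.69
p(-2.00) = -15.76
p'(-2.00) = 11.24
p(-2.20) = -18.11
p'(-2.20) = 12.24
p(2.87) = -20.55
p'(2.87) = -13.21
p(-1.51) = -10.86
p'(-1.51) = 8.78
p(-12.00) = -379.16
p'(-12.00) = 61.44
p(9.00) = -195.83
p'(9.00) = -43.98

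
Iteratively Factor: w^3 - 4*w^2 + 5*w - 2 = (w - 1)*(w^2 - 3*w + 2) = (w - 1)^2*(w - 2)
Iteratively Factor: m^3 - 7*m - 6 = (m + 2)*(m^2 - 2*m - 3) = (m - 3)*(m + 2)*(m + 1)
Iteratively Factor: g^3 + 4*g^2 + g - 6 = (g - 1)*(g^2 + 5*g + 6) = (g - 1)*(g + 3)*(g + 2)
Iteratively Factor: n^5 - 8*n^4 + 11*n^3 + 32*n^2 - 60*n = (n)*(n^4 - 8*n^3 + 11*n^2 + 32*n - 60) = n*(n - 3)*(n^3 - 5*n^2 - 4*n + 20) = n*(n - 3)*(n - 2)*(n^2 - 3*n - 10) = n*(n - 5)*(n - 3)*(n - 2)*(n + 2)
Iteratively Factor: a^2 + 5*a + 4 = (a + 1)*(a + 4)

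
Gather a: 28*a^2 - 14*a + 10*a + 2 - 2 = 28*a^2 - 4*a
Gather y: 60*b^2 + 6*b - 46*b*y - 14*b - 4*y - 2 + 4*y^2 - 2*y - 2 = 60*b^2 - 8*b + 4*y^2 + y*(-46*b - 6) - 4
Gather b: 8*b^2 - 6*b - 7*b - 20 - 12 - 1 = 8*b^2 - 13*b - 33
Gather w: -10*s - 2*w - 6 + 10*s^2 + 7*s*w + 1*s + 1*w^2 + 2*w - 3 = 10*s^2 + 7*s*w - 9*s + w^2 - 9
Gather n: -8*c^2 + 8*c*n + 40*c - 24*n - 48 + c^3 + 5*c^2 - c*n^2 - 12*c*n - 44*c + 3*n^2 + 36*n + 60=c^3 - 3*c^2 - 4*c + n^2*(3 - c) + n*(12 - 4*c) + 12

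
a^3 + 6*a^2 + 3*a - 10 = (a - 1)*(a + 2)*(a + 5)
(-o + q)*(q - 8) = -o*q + 8*o + q^2 - 8*q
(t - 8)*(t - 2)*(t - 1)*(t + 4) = t^4 - 7*t^3 - 18*t^2 + 88*t - 64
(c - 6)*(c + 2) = c^2 - 4*c - 12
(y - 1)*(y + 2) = y^2 + y - 2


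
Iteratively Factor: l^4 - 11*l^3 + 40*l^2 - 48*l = (l - 3)*(l^3 - 8*l^2 + 16*l) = (l - 4)*(l - 3)*(l^2 - 4*l) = (l - 4)^2*(l - 3)*(l)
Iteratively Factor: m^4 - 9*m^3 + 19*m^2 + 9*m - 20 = (m - 4)*(m^3 - 5*m^2 - m + 5) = (m - 5)*(m - 4)*(m^2 - 1) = (m - 5)*(m - 4)*(m + 1)*(m - 1)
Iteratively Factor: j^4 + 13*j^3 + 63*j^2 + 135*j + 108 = (j + 3)*(j^3 + 10*j^2 + 33*j + 36) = (j + 3)^2*(j^2 + 7*j + 12) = (j + 3)^2*(j + 4)*(j + 3)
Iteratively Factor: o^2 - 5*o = (o)*(o - 5)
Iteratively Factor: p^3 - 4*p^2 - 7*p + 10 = (p - 1)*(p^2 - 3*p - 10) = (p - 5)*(p - 1)*(p + 2)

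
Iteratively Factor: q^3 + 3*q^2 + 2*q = (q + 2)*(q^2 + q) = (q + 1)*(q + 2)*(q)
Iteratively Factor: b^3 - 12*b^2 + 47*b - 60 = (b - 4)*(b^2 - 8*b + 15) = (b - 5)*(b - 4)*(b - 3)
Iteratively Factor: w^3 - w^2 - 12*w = (w + 3)*(w^2 - 4*w) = (w - 4)*(w + 3)*(w)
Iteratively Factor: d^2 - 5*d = (d - 5)*(d)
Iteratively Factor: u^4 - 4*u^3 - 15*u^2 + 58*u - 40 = (u - 2)*(u^3 - 2*u^2 - 19*u + 20) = (u - 5)*(u - 2)*(u^2 + 3*u - 4) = (u - 5)*(u - 2)*(u - 1)*(u + 4)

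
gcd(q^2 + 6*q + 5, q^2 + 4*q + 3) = q + 1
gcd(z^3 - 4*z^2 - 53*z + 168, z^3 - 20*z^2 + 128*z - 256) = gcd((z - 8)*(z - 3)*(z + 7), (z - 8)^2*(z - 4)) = z - 8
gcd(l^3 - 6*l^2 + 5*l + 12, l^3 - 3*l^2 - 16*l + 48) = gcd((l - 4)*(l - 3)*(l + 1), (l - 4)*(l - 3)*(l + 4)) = l^2 - 7*l + 12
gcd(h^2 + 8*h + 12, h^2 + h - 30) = h + 6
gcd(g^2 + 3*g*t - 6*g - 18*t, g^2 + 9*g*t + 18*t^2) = g + 3*t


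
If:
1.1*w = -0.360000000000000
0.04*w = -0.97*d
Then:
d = 0.01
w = -0.33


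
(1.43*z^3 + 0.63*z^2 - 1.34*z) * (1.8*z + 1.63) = 2.574*z^4 + 3.4649*z^3 - 1.3851*z^2 - 2.1842*z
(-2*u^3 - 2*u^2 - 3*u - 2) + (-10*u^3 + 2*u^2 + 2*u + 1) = -12*u^3 - u - 1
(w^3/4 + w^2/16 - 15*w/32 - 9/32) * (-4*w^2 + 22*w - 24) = -w^5 + 21*w^4/4 - 11*w^3/4 - 171*w^2/16 + 81*w/16 + 27/4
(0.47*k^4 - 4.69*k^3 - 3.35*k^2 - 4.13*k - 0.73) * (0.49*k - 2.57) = 0.2303*k^5 - 3.506*k^4 + 10.4118*k^3 + 6.5858*k^2 + 10.2564*k + 1.8761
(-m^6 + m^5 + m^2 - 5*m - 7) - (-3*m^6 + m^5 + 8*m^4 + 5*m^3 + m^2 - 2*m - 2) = 2*m^6 - 8*m^4 - 5*m^3 - 3*m - 5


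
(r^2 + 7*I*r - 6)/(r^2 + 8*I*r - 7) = (r + 6*I)/(r + 7*I)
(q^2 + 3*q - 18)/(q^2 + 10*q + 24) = (q - 3)/(q + 4)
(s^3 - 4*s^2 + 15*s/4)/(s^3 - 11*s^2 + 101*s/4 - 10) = s*(2*s - 3)/(2*s^2 - 17*s + 8)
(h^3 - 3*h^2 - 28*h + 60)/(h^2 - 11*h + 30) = (h^2 + 3*h - 10)/(h - 5)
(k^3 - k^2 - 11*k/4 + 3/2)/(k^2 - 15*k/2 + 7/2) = (k^2 - k/2 - 3)/(k - 7)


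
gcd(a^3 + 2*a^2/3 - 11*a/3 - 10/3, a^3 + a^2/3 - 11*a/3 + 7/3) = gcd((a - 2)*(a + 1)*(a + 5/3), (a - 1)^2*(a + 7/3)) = 1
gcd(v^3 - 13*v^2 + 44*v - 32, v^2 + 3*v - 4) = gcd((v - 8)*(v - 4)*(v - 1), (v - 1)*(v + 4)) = v - 1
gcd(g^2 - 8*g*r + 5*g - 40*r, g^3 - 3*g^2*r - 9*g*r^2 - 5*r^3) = 1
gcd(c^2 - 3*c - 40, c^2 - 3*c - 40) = c^2 - 3*c - 40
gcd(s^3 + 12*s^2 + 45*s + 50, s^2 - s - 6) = s + 2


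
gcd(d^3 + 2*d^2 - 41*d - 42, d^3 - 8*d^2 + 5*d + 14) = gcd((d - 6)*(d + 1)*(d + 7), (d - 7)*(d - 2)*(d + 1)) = d + 1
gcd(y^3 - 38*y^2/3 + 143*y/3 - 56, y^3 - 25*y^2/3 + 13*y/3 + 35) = y^2 - 10*y + 21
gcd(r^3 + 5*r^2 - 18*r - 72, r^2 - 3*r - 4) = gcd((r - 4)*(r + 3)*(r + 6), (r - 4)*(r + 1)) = r - 4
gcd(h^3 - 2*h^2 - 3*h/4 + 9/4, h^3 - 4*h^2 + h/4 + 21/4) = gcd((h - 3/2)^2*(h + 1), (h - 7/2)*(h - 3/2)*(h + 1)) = h^2 - h/2 - 3/2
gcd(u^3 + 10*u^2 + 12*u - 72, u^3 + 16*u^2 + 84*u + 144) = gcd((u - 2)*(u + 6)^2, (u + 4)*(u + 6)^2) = u^2 + 12*u + 36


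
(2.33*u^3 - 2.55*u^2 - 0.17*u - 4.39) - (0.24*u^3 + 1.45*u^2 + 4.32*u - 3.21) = 2.09*u^3 - 4.0*u^2 - 4.49*u - 1.18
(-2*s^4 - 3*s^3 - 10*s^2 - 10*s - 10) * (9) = -18*s^4 - 27*s^3 - 90*s^2 - 90*s - 90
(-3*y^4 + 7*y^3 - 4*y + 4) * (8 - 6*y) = 18*y^5 - 66*y^4 + 56*y^3 + 24*y^2 - 56*y + 32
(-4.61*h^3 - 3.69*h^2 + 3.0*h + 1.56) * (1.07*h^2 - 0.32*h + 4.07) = -4.9327*h^5 - 2.4731*h^4 - 14.3719*h^3 - 14.3091*h^2 + 11.7108*h + 6.3492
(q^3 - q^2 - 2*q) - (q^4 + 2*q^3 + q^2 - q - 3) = -q^4 - q^3 - 2*q^2 - q + 3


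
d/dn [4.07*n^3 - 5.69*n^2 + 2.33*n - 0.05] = 12.21*n^2 - 11.38*n + 2.33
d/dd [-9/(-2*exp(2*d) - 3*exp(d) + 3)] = (-36*exp(d) - 27)*exp(d)/(2*exp(2*d) + 3*exp(d) - 3)^2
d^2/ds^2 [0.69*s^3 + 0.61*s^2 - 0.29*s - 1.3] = 4.14*s + 1.22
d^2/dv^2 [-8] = 0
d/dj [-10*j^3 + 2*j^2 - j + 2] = -30*j^2 + 4*j - 1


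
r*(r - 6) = r^2 - 6*r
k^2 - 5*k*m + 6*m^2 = (k - 3*m)*(k - 2*m)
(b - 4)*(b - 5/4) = b^2 - 21*b/4 + 5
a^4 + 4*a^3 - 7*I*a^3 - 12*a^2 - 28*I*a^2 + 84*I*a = a*(a - 2)*(a + 6)*(a - 7*I)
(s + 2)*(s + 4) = s^2 + 6*s + 8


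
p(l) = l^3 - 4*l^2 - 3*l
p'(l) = 3*l^2 - 8*l - 3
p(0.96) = -5.68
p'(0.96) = -7.92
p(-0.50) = 0.38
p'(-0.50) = 1.75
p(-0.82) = -0.78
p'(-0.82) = 5.58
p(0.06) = -0.19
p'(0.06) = -3.47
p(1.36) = -8.96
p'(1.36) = -8.33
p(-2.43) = -30.68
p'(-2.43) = 34.15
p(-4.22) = -133.73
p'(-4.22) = 84.19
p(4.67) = 0.60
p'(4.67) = 25.07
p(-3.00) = -54.00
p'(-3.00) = 48.00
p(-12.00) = -2268.00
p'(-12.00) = 525.00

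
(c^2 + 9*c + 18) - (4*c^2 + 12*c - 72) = -3*c^2 - 3*c + 90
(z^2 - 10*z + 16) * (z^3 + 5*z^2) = z^5 - 5*z^4 - 34*z^3 + 80*z^2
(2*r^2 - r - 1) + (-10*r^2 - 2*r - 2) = -8*r^2 - 3*r - 3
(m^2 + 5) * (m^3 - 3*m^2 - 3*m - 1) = m^5 - 3*m^4 + 2*m^3 - 16*m^2 - 15*m - 5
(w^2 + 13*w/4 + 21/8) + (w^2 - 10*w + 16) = 2*w^2 - 27*w/4 + 149/8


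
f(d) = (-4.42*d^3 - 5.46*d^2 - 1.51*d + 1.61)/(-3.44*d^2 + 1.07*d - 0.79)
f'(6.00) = 1.27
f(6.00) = 9.80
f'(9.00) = 1.28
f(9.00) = 13.63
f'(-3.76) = 1.21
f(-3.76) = -3.09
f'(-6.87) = 1.27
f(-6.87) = -6.96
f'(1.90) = 1.35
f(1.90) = 4.59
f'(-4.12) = 1.22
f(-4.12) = -3.53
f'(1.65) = 1.43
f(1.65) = 4.24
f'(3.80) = 1.26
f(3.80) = 7.02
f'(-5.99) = 1.26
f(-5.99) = -5.85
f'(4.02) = 1.26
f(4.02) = 7.29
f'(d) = (6.88*d - 1.07)*(-4.42*d^3 - 5.46*d^2 - 1.51*d + 1.61)/(-3.44*d^2 + 1.07*d - 0.79)^2 + (-13.26*d^2 - 10.92*d - 1.51)/(-3.44*d^2 + 1.07*d - 0.79)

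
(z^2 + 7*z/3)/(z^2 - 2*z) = (z + 7/3)/(z - 2)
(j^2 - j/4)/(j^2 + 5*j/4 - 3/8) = 2*j/(2*j + 3)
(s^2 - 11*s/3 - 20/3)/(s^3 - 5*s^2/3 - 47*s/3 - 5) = (3*s + 4)/(3*s^2 + 10*s + 3)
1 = 1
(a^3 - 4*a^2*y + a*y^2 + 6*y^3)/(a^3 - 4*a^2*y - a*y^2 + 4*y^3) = (a^2 - 5*a*y + 6*y^2)/(a^2 - 5*a*y + 4*y^2)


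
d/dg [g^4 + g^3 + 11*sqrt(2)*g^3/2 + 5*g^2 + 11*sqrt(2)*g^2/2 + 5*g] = 4*g^3 + 3*g^2 + 33*sqrt(2)*g^2/2 + 10*g + 11*sqrt(2)*g + 5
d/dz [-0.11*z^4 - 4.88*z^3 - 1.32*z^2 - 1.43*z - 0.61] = -0.44*z^3 - 14.64*z^2 - 2.64*z - 1.43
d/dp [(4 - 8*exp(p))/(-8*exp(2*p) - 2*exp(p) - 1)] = (-64*exp(2*p) + 64*exp(p) + 16)*exp(p)/(64*exp(4*p) + 32*exp(3*p) + 20*exp(2*p) + 4*exp(p) + 1)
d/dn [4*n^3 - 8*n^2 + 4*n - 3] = 12*n^2 - 16*n + 4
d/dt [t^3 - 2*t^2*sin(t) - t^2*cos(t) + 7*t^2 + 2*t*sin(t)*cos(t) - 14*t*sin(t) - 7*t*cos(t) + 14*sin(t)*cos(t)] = t^2*sin(t) - 2*t^2*cos(t) + 3*t^2 + 3*t*sin(t) - 16*t*cos(t) + 2*t*cos(2*t) + 14*t - 14*sin(t) + sin(2*t) - 7*cos(t) + 14*cos(2*t)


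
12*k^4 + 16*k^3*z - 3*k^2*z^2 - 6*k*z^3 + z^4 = (-6*k + z)*(-2*k + z)*(k + z)^2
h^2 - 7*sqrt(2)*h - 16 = (h - 8*sqrt(2))*(h + sqrt(2))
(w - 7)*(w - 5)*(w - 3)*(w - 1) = w^4 - 16*w^3 + 86*w^2 - 176*w + 105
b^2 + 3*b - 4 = (b - 1)*(b + 4)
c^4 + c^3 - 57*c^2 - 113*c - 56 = (c - 8)*(c + 1)^2*(c + 7)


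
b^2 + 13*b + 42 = (b + 6)*(b + 7)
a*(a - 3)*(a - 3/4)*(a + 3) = a^4 - 3*a^3/4 - 9*a^2 + 27*a/4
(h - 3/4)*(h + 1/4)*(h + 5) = h^3 + 9*h^2/2 - 43*h/16 - 15/16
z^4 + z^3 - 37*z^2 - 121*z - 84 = (z - 7)*(z + 1)*(z + 3)*(z + 4)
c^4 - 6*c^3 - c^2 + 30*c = c*(c - 5)*(c - 3)*(c + 2)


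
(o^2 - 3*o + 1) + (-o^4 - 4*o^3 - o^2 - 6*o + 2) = -o^4 - 4*o^3 - 9*o + 3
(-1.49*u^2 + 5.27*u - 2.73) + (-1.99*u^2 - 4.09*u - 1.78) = -3.48*u^2 + 1.18*u - 4.51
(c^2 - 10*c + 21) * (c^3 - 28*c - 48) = c^5 - 10*c^4 - 7*c^3 + 232*c^2 - 108*c - 1008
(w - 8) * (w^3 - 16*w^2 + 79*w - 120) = w^4 - 24*w^3 + 207*w^2 - 752*w + 960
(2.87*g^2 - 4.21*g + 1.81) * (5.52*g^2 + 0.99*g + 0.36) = 15.8424*g^4 - 20.3979*g^3 + 6.8565*g^2 + 0.2763*g + 0.6516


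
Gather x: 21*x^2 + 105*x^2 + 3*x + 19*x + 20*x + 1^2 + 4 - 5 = 126*x^2 + 42*x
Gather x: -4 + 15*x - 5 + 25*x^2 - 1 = 25*x^2 + 15*x - 10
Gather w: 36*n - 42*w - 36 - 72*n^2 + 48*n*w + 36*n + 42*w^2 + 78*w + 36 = -72*n^2 + 72*n + 42*w^2 + w*(48*n + 36)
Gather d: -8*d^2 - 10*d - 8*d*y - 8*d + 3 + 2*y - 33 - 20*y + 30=-8*d^2 + d*(-8*y - 18) - 18*y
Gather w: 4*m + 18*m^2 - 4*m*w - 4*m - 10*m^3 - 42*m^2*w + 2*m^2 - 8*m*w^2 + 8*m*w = -10*m^3 + 20*m^2 - 8*m*w^2 + w*(-42*m^2 + 4*m)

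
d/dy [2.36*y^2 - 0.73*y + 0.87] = 4.72*y - 0.73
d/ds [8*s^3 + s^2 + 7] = 2*s*(12*s + 1)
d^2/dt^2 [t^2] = 2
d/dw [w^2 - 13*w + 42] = 2*w - 13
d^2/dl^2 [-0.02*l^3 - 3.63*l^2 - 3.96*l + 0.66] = -0.12*l - 7.26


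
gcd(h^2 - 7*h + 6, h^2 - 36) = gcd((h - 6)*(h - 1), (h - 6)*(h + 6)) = h - 6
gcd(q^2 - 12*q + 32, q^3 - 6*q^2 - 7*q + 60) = q - 4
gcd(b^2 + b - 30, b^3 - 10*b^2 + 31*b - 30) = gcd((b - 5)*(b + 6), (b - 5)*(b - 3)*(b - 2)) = b - 5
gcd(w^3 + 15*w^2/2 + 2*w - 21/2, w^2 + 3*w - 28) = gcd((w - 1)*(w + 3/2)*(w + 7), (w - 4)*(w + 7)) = w + 7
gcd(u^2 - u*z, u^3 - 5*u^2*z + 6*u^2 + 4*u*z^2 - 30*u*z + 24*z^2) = -u + z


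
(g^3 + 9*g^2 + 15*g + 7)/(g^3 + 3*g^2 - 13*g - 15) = (g^2 + 8*g + 7)/(g^2 + 2*g - 15)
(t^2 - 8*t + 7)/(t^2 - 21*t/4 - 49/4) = 4*(t - 1)/(4*t + 7)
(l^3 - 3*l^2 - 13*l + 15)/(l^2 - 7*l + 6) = (l^2 - 2*l - 15)/(l - 6)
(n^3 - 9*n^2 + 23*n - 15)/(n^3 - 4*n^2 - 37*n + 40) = (n^2 - 8*n + 15)/(n^2 - 3*n - 40)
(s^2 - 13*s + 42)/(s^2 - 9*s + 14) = (s - 6)/(s - 2)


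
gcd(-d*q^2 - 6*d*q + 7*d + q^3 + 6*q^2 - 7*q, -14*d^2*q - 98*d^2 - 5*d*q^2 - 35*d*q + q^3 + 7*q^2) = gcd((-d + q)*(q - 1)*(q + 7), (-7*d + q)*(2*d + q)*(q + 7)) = q + 7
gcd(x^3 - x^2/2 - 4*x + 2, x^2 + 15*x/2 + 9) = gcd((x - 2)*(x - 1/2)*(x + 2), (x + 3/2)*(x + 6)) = 1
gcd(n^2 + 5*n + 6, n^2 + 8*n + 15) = n + 3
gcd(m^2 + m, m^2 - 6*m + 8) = 1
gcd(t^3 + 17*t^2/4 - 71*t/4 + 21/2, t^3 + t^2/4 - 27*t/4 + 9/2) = t^2 - 11*t/4 + 3/2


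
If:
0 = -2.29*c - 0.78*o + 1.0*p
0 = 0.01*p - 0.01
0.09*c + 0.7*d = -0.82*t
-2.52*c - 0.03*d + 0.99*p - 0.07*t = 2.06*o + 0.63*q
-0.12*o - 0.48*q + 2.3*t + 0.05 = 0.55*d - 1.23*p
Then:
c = 1.30996636374062*t + 1.05123751484705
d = -1.33985281819522*t - 0.135159109051763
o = -3.84592688841796*t - 1.80427424230736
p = 1.00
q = 7.28839640961985*t + 3.27260503969865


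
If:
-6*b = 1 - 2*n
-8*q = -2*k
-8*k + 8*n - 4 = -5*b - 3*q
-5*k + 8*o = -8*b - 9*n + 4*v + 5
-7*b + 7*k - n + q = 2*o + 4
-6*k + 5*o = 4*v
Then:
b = 29/270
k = 58/135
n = 37/45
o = -166/135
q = 29/270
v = -589/270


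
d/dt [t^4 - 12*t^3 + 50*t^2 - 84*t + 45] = 4*t^3 - 36*t^2 + 100*t - 84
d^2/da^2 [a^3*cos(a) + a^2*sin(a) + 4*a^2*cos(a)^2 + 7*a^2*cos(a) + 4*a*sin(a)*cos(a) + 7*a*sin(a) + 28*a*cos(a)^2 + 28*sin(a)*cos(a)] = -a^3*cos(a) - 7*sqrt(2)*a^2*sin(a + pi/4) - 8*a^2*cos(2*a) - 35*a*sin(a) - 24*a*sin(2*a) + 10*a*cos(a) - 56*a*cos(2*a) + 2*sin(a) - 112*sin(2*a) + 28*cos(a) + 12*cos(2*a) + 4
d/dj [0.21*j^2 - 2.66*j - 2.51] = 0.42*j - 2.66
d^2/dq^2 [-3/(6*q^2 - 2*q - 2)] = 3*(-9*q^2 + 3*q + (6*q - 1)^2 + 3)/(-3*q^2 + q + 1)^3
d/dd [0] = 0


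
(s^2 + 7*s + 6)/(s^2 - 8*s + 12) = (s^2 + 7*s + 6)/(s^2 - 8*s + 12)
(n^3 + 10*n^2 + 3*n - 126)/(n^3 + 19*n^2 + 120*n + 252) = (n - 3)/(n + 6)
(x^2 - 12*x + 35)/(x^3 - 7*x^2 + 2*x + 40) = (x - 7)/(x^2 - 2*x - 8)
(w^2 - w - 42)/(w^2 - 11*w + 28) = (w + 6)/(w - 4)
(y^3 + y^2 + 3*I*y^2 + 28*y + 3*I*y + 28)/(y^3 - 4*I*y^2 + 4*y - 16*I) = (y^2 + y*(1 + 7*I) + 7*I)/(y^2 + 4)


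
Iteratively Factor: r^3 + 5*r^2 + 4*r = (r + 4)*(r^2 + r) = (r + 1)*(r + 4)*(r)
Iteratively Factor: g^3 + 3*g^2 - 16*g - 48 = (g + 3)*(g^2 - 16) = (g - 4)*(g + 3)*(g + 4)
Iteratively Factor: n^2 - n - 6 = (n + 2)*(n - 3)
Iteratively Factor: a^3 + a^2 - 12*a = (a + 4)*(a^2 - 3*a) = a*(a + 4)*(a - 3)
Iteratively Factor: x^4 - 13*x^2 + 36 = (x + 3)*(x^3 - 3*x^2 - 4*x + 12) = (x - 2)*(x + 3)*(x^2 - x - 6) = (x - 3)*(x - 2)*(x + 3)*(x + 2)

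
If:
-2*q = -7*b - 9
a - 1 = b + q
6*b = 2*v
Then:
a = 3*v/2 + 11/2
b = v/3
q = 7*v/6 + 9/2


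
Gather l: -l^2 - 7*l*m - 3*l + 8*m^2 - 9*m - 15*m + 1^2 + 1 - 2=-l^2 + l*(-7*m - 3) + 8*m^2 - 24*m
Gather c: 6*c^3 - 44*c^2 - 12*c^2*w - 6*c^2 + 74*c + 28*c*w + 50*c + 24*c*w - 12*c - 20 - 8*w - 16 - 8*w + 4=6*c^3 + c^2*(-12*w - 50) + c*(52*w + 112) - 16*w - 32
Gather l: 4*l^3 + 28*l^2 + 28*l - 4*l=4*l^3 + 28*l^2 + 24*l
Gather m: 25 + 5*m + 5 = 5*m + 30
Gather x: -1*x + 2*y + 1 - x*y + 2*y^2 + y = x*(-y - 1) + 2*y^2 + 3*y + 1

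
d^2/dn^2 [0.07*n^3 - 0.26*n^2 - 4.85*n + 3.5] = 0.42*n - 0.52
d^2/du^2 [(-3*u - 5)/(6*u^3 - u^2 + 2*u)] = 2*(-324*u^5 - 1026*u^4 + 273*u^3 - 195*u^2 + 30*u - 20)/(u^3*(216*u^6 - 108*u^5 + 234*u^4 - 73*u^3 + 78*u^2 - 12*u + 8))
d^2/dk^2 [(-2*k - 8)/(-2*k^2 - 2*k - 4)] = 2*((k + 4)*(2*k + 1)^2 - (3*k + 5)*(k^2 + k + 2))/(k^2 + k + 2)^3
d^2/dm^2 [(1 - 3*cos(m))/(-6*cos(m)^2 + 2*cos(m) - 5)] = (243*(1 - cos(2*m))^2*cos(m) - 27*(1 - cos(2*m))^2 - 61*cos(m) + 73*cos(2*m) + 36*cos(3*m) - 54*cos(5*m) + 69)/(2*cos(m) - 3*cos(2*m) - 8)^3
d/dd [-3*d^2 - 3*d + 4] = -6*d - 3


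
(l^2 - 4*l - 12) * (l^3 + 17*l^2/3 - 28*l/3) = l^5 + 5*l^4/3 - 44*l^3 - 92*l^2/3 + 112*l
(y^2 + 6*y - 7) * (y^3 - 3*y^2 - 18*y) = y^5 + 3*y^4 - 43*y^3 - 87*y^2 + 126*y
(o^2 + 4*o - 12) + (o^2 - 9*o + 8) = 2*o^2 - 5*o - 4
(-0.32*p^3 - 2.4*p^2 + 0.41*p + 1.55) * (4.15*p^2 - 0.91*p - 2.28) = -1.328*p^5 - 9.6688*p^4 + 4.6151*p^3 + 11.5314*p^2 - 2.3453*p - 3.534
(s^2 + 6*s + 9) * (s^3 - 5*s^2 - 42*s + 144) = s^5 + s^4 - 63*s^3 - 153*s^2 + 486*s + 1296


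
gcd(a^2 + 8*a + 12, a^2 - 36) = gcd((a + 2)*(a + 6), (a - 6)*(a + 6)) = a + 6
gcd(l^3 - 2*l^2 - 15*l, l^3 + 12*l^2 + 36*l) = l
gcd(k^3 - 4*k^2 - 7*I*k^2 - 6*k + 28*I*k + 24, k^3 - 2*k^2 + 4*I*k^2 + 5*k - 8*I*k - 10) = k - I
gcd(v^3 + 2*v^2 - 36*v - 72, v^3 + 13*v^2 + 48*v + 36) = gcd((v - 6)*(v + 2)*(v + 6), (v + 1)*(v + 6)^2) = v + 6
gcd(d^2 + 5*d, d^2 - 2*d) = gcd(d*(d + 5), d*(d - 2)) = d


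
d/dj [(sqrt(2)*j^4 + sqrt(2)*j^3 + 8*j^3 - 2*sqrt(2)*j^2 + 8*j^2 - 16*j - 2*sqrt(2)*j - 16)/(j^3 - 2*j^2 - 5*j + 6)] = (sqrt(2)*j^6 - 4*sqrt(2)*j^5 - 24*j^4 - 15*sqrt(2)*j^4 - 48*j^3 + 18*sqrt(2)*j^3 + 24*sqrt(2)*j^2 + 120*j^2 - 24*sqrt(2)*j + 32*j - 176 - 12*sqrt(2))/(j^6 - 4*j^5 - 6*j^4 + 32*j^3 + j^2 - 60*j + 36)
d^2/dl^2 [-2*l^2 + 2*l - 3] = -4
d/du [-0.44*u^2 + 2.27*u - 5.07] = 2.27 - 0.88*u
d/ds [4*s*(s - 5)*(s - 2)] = 12*s^2 - 56*s + 40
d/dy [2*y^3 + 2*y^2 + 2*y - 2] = 6*y^2 + 4*y + 2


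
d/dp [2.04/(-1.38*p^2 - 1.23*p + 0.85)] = (5.6304*p + 2.5092)/(1.38*p^2 + 1.23*p - 0.85)^2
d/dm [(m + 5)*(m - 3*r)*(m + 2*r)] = 3*m^2 - 2*m*r + 10*m - 6*r^2 - 5*r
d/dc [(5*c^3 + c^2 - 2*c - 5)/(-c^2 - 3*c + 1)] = (-5*c^4 - 30*c^3 + 10*c^2 - 8*c - 17)/(c^4 + 6*c^3 + 7*c^2 - 6*c + 1)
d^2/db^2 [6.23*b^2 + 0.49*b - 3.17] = 12.4600000000000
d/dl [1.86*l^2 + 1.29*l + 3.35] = 3.72*l + 1.29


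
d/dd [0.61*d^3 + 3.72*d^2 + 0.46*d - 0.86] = 1.83*d^2 + 7.44*d + 0.46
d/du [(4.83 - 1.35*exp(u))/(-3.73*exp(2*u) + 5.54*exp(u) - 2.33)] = (-5.0355*exp(2*u) + 36.0318*exp(u) - 23.6127)*exp(u)/(13.9129*exp(4*u) - 41.3284*exp(3*u) + 48.0734*exp(2*u) - 25.8164*exp(u) + 5.4289)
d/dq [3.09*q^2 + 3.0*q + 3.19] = 6.18*q + 3.0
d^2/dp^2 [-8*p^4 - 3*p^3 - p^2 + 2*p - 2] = -96*p^2 - 18*p - 2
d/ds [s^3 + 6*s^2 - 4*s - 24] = 3*s^2 + 12*s - 4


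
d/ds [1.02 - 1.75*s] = -1.75000000000000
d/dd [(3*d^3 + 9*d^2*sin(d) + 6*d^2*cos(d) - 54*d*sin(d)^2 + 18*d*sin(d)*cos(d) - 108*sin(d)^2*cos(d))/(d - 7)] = 3*(-d^3 - 3*d^2*sin(d) - 2*d^2*cos(d) + 18*d*sin(d)^2 - 3*d*sin(2*d) + (d - 7)*(-2*d^2*sin(d) + 3*d^2*cos(d) + 3*d^2 + 6*d*sin(d) - 18*d*sin(2*d) + 4*d*cos(d) + 6*d*cos(2*d) + 9*sin(d) + 3*sin(2*d) - 27*sin(3*d) + 9*cos(2*d) - 9) + 36*sin(d)^2*cos(d))/(d - 7)^2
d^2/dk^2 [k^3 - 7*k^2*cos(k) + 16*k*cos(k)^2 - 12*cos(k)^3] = 7*k^2*cos(k) + 28*k*sin(k) - 32*k*cos(2*k) + 6*k - 32*sin(2*k) - 5*cos(k) + 27*cos(3*k)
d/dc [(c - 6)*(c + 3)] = 2*c - 3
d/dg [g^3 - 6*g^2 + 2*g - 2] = 3*g^2 - 12*g + 2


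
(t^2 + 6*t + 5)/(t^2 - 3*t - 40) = (t + 1)/(t - 8)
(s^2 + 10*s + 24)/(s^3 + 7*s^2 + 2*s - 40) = (s + 6)/(s^2 + 3*s - 10)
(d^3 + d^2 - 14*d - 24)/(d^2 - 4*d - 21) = (d^2 - 2*d - 8)/(d - 7)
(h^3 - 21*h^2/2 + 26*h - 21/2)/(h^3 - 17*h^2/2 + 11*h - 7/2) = (h - 3)/(h - 1)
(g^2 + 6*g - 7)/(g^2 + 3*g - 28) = (g - 1)/(g - 4)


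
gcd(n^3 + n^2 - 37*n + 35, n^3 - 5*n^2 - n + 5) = n^2 - 6*n + 5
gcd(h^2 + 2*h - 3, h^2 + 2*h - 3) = h^2 + 2*h - 3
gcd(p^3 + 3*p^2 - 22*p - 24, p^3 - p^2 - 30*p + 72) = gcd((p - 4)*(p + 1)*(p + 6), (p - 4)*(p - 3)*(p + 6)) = p^2 + 2*p - 24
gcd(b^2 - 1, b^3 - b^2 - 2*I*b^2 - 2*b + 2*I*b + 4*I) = b + 1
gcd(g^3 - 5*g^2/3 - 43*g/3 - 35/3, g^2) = 1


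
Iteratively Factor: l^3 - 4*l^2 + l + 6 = (l + 1)*(l^2 - 5*l + 6) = (l - 2)*(l + 1)*(l - 3)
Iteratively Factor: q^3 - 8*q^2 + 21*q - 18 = (q - 2)*(q^2 - 6*q + 9) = (q - 3)*(q - 2)*(q - 3)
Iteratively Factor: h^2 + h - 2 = (h + 2)*(h - 1)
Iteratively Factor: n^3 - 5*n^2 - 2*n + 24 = (n - 3)*(n^2 - 2*n - 8) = (n - 4)*(n - 3)*(n + 2)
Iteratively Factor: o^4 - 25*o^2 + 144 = (o - 4)*(o^3 + 4*o^2 - 9*o - 36) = (o - 4)*(o - 3)*(o^2 + 7*o + 12) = (o - 4)*(o - 3)*(o + 4)*(o + 3)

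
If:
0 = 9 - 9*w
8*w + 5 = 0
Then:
No Solution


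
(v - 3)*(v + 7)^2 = v^3 + 11*v^2 + 7*v - 147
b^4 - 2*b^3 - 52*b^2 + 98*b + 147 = (b - 7)*(b - 3)*(b + 1)*(b + 7)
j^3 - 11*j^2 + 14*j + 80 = (j - 8)*(j - 5)*(j + 2)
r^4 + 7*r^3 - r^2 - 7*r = r*(r - 1)*(r + 1)*(r + 7)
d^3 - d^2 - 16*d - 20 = (d - 5)*(d + 2)^2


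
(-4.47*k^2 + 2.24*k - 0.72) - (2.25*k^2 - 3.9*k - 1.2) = -6.72*k^2 + 6.14*k + 0.48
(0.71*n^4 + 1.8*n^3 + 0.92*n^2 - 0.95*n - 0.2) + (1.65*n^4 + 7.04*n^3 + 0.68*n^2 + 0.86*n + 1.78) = 2.36*n^4 + 8.84*n^3 + 1.6*n^2 - 0.09*n + 1.58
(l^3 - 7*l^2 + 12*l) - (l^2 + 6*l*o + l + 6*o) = l^3 - 8*l^2 - 6*l*o + 11*l - 6*o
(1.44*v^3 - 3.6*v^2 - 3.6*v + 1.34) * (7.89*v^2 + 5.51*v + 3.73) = 11.3616*v^5 - 20.4696*v^4 - 42.8688*v^3 - 22.6914*v^2 - 6.0446*v + 4.9982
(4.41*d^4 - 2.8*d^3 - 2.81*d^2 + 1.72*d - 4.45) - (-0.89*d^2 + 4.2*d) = 4.41*d^4 - 2.8*d^3 - 1.92*d^2 - 2.48*d - 4.45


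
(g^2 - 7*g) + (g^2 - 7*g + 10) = 2*g^2 - 14*g + 10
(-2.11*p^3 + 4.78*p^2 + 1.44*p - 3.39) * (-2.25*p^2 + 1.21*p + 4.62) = 4.7475*p^5 - 13.3081*p^4 - 7.2044*p^3 + 31.4535*p^2 + 2.5509*p - 15.6618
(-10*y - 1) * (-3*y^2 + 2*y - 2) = 30*y^3 - 17*y^2 + 18*y + 2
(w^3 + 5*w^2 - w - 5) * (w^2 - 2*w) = w^5 + 3*w^4 - 11*w^3 - 3*w^2 + 10*w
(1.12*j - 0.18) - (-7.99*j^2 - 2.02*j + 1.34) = 7.99*j^2 + 3.14*j - 1.52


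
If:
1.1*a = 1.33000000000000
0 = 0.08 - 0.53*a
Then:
No Solution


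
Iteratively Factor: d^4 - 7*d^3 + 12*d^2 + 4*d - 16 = (d - 2)*(d^3 - 5*d^2 + 2*d + 8) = (d - 2)*(d + 1)*(d^2 - 6*d + 8) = (d - 2)^2*(d + 1)*(d - 4)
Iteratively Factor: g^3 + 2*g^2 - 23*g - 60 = (g + 4)*(g^2 - 2*g - 15) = (g + 3)*(g + 4)*(g - 5)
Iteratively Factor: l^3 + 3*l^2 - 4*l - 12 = (l + 3)*(l^2 - 4) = (l - 2)*(l + 3)*(l + 2)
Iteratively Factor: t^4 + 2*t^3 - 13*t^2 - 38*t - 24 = (t - 4)*(t^3 + 6*t^2 + 11*t + 6) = (t - 4)*(t + 2)*(t^2 + 4*t + 3) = (t - 4)*(t + 1)*(t + 2)*(t + 3)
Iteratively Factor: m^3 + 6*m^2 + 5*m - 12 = (m - 1)*(m^2 + 7*m + 12) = (m - 1)*(m + 3)*(m + 4)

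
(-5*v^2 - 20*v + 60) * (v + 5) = -5*v^3 - 45*v^2 - 40*v + 300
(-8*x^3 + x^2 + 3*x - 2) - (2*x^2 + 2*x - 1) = -8*x^3 - x^2 + x - 1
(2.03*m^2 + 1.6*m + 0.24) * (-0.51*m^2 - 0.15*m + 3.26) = -1.0353*m^4 - 1.1205*m^3 + 6.2554*m^2 + 5.18*m + 0.7824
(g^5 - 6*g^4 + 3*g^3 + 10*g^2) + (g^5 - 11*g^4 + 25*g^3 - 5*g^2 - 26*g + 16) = 2*g^5 - 17*g^4 + 28*g^3 + 5*g^2 - 26*g + 16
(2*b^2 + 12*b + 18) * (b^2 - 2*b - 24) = 2*b^4 + 8*b^3 - 54*b^2 - 324*b - 432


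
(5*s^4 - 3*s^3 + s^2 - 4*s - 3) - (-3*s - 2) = 5*s^4 - 3*s^3 + s^2 - s - 1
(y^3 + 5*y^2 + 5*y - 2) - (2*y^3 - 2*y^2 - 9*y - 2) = -y^3 + 7*y^2 + 14*y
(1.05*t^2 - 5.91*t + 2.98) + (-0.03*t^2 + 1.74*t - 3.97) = 1.02*t^2 - 4.17*t - 0.99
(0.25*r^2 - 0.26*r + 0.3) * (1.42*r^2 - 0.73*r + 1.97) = 0.355*r^4 - 0.5517*r^3 + 1.1083*r^2 - 0.7312*r + 0.591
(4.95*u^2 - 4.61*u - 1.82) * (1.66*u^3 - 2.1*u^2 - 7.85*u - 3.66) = 8.217*u^5 - 18.0476*u^4 - 32.1977*u^3 + 21.8935*u^2 + 31.1596*u + 6.6612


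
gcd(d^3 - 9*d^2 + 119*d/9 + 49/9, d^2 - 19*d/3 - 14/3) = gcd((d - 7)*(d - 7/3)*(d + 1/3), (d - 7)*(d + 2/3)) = d - 7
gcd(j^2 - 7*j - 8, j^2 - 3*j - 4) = j + 1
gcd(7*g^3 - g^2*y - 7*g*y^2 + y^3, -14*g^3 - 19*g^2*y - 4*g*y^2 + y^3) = -7*g^2 - 6*g*y + y^2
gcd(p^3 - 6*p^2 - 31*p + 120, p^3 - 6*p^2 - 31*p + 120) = p^3 - 6*p^2 - 31*p + 120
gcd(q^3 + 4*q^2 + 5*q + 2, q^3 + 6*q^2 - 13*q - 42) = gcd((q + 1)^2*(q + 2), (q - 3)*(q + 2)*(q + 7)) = q + 2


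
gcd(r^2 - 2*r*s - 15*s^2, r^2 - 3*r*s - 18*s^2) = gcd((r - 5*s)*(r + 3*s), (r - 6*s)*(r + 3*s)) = r + 3*s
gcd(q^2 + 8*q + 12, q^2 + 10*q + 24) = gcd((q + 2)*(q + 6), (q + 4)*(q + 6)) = q + 6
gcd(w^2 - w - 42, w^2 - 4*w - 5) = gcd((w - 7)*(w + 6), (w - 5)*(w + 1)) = 1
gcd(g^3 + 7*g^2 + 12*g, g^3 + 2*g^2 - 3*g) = g^2 + 3*g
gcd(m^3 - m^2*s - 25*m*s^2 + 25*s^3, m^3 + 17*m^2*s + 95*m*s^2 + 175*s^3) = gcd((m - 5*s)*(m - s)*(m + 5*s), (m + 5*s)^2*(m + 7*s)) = m + 5*s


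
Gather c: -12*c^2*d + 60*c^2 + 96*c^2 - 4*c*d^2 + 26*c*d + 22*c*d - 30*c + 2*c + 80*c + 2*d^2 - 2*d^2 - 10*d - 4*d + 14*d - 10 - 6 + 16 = c^2*(156 - 12*d) + c*(-4*d^2 + 48*d + 52)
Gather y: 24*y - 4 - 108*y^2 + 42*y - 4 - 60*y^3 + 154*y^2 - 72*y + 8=-60*y^3 + 46*y^2 - 6*y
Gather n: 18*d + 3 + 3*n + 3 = 18*d + 3*n + 6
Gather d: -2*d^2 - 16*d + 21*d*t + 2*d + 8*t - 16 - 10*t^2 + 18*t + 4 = -2*d^2 + d*(21*t - 14) - 10*t^2 + 26*t - 12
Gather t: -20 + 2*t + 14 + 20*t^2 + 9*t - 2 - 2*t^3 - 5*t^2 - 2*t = -2*t^3 + 15*t^2 + 9*t - 8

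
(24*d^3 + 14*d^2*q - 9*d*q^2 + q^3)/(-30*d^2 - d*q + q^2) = (-4*d^2 - 3*d*q + q^2)/(5*d + q)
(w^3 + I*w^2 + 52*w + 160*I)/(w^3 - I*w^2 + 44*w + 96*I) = (w + 5*I)/(w + 3*I)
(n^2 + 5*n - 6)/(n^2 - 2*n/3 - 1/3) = 3*(n + 6)/(3*n + 1)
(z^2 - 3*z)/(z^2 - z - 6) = z/(z + 2)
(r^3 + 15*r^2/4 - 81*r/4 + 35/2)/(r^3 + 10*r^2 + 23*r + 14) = (4*r^2 - 13*r + 10)/(4*(r^2 + 3*r + 2))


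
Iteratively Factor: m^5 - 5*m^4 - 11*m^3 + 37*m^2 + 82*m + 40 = (m + 1)*(m^4 - 6*m^3 - 5*m^2 + 42*m + 40) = (m + 1)^2*(m^3 - 7*m^2 + 2*m + 40) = (m - 5)*(m + 1)^2*(m^2 - 2*m - 8) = (m - 5)*(m - 4)*(m + 1)^2*(m + 2)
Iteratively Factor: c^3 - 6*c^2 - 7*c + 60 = (c - 4)*(c^2 - 2*c - 15) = (c - 4)*(c + 3)*(c - 5)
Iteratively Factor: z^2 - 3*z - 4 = (z + 1)*(z - 4)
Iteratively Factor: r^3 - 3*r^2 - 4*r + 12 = (r + 2)*(r^2 - 5*r + 6) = (r - 2)*(r + 2)*(r - 3)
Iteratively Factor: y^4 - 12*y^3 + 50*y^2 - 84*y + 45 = (y - 1)*(y^3 - 11*y^2 + 39*y - 45) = (y - 5)*(y - 1)*(y^2 - 6*y + 9) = (y - 5)*(y - 3)*(y - 1)*(y - 3)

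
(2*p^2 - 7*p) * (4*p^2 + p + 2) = 8*p^4 - 26*p^3 - 3*p^2 - 14*p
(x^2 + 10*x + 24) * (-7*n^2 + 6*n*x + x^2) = -7*n^2*x^2 - 70*n^2*x - 168*n^2 + 6*n*x^3 + 60*n*x^2 + 144*n*x + x^4 + 10*x^3 + 24*x^2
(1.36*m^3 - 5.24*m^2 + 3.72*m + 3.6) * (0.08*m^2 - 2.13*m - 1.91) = 0.1088*m^5 - 3.316*m^4 + 8.8612*m^3 + 2.3728*m^2 - 14.7732*m - 6.876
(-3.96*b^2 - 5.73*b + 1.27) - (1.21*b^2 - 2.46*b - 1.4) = -5.17*b^2 - 3.27*b + 2.67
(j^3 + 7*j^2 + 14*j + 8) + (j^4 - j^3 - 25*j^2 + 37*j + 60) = j^4 - 18*j^2 + 51*j + 68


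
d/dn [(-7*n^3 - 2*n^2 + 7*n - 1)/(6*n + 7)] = (-84*n^3 - 159*n^2 - 28*n + 55)/(36*n^2 + 84*n + 49)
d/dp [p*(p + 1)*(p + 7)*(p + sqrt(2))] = 4*p^3 + 3*sqrt(2)*p^2 + 24*p^2 + 14*p + 16*sqrt(2)*p + 7*sqrt(2)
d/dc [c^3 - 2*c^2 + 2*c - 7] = 3*c^2 - 4*c + 2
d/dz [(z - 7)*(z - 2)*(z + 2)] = 3*z^2 - 14*z - 4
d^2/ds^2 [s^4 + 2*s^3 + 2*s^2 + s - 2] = 12*s^2 + 12*s + 4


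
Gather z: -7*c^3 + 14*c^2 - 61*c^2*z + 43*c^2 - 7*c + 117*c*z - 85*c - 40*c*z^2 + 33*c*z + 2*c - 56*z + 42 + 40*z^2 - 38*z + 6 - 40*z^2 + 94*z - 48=-7*c^3 + 57*c^2 - 40*c*z^2 - 90*c + z*(-61*c^2 + 150*c)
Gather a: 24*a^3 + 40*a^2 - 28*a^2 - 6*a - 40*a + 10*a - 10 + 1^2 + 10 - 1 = 24*a^3 + 12*a^2 - 36*a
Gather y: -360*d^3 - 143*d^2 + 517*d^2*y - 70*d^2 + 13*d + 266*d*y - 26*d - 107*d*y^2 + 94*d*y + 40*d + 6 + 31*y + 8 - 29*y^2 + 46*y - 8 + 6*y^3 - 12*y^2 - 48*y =-360*d^3 - 213*d^2 + 27*d + 6*y^3 + y^2*(-107*d - 41) + y*(517*d^2 + 360*d + 29) + 6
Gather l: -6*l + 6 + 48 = 54 - 6*l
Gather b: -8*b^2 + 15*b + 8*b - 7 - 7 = -8*b^2 + 23*b - 14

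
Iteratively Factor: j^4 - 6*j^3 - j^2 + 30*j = (j + 2)*(j^3 - 8*j^2 + 15*j) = (j - 5)*(j + 2)*(j^2 - 3*j) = j*(j - 5)*(j + 2)*(j - 3)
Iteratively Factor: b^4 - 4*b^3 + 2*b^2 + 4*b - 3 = (b - 3)*(b^3 - b^2 - b + 1) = (b - 3)*(b + 1)*(b^2 - 2*b + 1) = (b - 3)*(b - 1)*(b + 1)*(b - 1)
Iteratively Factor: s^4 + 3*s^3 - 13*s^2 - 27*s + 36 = (s - 3)*(s^3 + 6*s^2 + 5*s - 12) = (s - 3)*(s + 4)*(s^2 + 2*s - 3) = (s - 3)*(s - 1)*(s + 4)*(s + 3)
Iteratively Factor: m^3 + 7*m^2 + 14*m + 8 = (m + 2)*(m^2 + 5*m + 4) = (m + 1)*(m + 2)*(m + 4)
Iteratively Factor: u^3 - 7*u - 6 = (u - 3)*(u^2 + 3*u + 2) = (u - 3)*(u + 1)*(u + 2)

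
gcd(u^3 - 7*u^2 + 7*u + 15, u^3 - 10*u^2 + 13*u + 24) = u^2 - 2*u - 3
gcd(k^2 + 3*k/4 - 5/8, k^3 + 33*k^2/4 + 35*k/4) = k + 5/4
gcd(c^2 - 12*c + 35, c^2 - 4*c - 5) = c - 5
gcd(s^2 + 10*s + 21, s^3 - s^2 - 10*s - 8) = 1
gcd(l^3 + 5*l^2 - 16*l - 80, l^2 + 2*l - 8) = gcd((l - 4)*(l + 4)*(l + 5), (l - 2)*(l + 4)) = l + 4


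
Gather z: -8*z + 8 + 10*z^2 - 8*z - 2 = 10*z^2 - 16*z + 6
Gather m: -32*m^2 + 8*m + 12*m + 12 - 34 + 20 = -32*m^2 + 20*m - 2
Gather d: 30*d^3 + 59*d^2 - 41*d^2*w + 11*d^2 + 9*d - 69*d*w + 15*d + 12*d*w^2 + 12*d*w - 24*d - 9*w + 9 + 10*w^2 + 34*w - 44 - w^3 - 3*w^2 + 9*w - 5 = 30*d^3 + d^2*(70 - 41*w) + d*(12*w^2 - 57*w) - w^3 + 7*w^2 + 34*w - 40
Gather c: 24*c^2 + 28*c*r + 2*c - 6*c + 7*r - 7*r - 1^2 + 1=24*c^2 + c*(28*r - 4)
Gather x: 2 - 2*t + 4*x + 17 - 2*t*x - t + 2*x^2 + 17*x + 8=-3*t + 2*x^2 + x*(21 - 2*t) + 27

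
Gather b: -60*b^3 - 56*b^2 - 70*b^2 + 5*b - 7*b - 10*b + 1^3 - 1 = -60*b^3 - 126*b^2 - 12*b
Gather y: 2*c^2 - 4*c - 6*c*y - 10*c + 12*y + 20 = 2*c^2 - 14*c + y*(12 - 6*c) + 20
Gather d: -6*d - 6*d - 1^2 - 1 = -12*d - 2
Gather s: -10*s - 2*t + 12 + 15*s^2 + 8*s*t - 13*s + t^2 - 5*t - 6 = 15*s^2 + s*(8*t - 23) + t^2 - 7*t + 6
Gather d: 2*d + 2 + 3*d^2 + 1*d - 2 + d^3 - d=d^3 + 3*d^2 + 2*d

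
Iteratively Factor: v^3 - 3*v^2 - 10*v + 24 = (v + 3)*(v^2 - 6*v + 8) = (v - 4)*(v + 3)*(v - 2)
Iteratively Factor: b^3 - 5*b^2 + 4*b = (b)*(b^2 - 5*b + 4) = b*(b - 1)*(b - 4)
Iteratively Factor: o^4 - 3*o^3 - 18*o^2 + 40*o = (o - 2)*(o^3 - o^2 - 20*o) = (o - 5)*(o - 2)*(o^2 + 4*o) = o*(o - 5)*(o - 2)*(o + 4)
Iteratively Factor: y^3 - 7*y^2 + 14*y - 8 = (y - 4)*(y^2 - 3*y + 2) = (y - 4)*(y - 2)*(y - 1)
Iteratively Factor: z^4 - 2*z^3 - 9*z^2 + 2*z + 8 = (z - 4)*(z^3 + 2*z^2 - z - 2) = (z - 4)*(z + 2)*(z^2 - 1) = (z - 4)*(z + 1)*(z + 2)*(z - 1)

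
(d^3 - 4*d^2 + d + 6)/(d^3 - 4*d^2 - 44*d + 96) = (d^2 - 2*d - 3)/(d^2 - 2*d - 48)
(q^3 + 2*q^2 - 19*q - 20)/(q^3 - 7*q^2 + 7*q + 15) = (q^2 + q - 20)/(q^2 - 8*q + 15)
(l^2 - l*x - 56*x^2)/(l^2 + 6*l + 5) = (l^2 - l*x - 56*x^2)/(l^2 + 6*l + 5)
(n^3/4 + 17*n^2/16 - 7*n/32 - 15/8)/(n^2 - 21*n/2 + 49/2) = (8*n^3 + 34*n^2 - 7*n - 60)/(16*(2*n^2 - 21*n + 49))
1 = 1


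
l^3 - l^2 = l^2*(l - 1)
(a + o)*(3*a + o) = 3*a^2 + 4*a*o + o^2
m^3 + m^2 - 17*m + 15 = (m - 3)*(m - 1)*(m + 5)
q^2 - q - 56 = (q - 8)*(q + 7)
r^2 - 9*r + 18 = (r - 6)*(r - 3)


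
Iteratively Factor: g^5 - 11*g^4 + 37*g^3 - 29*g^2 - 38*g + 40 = (g - 1)*(g^4 - 10*g^3 + 27*g^2 - 2*g - 40) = (g - 4)*(g - 1)*(g^3 - 6*g^2 + 3*g + 10) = (g - 4)*(g - 1)*(g + 1)*(g^2 - 7*g + 10) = (g - 5)*(g - 4)*(g - 1)*(g + 1)*(g - 2)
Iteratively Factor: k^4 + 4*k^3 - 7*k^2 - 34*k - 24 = (k - 3)*(k^3 + 7*k^2 + 14*k + 8) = (k - 3)*(k + 4)*(k^2 + 3*k + 2) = (k - 3)*(k + 2)*(k + 4)*(k + 1)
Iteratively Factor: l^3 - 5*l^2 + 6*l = (l - 2)*(l^2 - 3*l) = l*(l - 2)*(l - 3)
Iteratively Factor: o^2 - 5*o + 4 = (o - 1)*(o - 4)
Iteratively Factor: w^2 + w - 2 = (w - 1)*(w + 2)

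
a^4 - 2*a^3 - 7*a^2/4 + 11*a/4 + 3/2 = (a - 2)*(a - 3/2)*(a + 1/2)*(a + 1)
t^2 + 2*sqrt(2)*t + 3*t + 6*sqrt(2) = (t + 3)*(t + 2*sqrt(2))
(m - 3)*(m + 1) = m^2 - 2*m - 3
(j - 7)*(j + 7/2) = j^2 - 7*j/2 - 49/2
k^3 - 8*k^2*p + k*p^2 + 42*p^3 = (k - 7*p)*(k - 3*p)*(k + 2*p)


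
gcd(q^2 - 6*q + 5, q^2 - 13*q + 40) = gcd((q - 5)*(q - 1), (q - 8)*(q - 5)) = q - 5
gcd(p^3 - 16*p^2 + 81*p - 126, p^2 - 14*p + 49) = p - 7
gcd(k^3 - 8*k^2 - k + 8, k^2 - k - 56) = k - 8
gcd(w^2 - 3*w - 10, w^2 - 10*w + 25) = w - 5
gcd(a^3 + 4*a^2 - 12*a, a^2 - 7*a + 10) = a - 2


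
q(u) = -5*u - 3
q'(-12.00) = -5.00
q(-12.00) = 57.00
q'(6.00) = -5.00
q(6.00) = -33.00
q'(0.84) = -5.00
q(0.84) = -7.20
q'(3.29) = -5.00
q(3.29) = -19.45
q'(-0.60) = -5.00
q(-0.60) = 0.00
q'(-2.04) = -5.00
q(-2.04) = 7.20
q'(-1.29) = -5.00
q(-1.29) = 3.45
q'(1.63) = -5.00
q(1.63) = -11.15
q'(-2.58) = -5.00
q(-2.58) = 9.90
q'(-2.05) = -5.00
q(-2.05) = 7.25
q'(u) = -5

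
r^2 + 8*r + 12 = (r + 2)*(r + 6)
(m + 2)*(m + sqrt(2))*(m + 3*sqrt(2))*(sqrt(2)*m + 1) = sqrt(2)*m^4 + 2*sqrt(2)*m^3 + 9*m^3 + 10*sqrt(2)*m^2 + 18*m^2 + 6*m + 20*sqrt(2)*m + 12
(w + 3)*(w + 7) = w^2 + 10*w + 21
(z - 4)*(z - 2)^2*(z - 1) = z^4 - 9*z^3 + 28*z^2 - 36*z + 16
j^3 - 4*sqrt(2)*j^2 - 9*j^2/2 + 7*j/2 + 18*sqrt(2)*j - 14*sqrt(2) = (j - 7/2)*(j - 1)*(j - 4*sqrt(2))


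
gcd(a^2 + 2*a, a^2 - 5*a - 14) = a + 2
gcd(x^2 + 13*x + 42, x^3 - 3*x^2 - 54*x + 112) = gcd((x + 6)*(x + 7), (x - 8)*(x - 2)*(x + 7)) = x + 7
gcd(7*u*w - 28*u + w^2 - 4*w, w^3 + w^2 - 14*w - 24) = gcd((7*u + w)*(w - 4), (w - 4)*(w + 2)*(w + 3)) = w - 4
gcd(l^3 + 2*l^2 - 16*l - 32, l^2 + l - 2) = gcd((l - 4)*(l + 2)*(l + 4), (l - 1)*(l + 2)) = l + 2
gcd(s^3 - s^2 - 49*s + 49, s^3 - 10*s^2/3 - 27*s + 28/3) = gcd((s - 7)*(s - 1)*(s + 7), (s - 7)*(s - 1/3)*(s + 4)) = s - 7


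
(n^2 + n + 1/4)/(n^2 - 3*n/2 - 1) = (n + 1/2)/(n - 2)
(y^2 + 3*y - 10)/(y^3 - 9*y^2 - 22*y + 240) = (y - 2)/(y^2 - 14*y + 48)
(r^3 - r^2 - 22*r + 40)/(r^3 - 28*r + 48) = (r + 5)/(r + 6)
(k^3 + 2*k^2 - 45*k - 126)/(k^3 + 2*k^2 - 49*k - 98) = (k^2 + 9*k + 18)/(k^2 + 9*k + 14)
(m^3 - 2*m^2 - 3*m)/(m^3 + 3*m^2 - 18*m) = (m + 1)/(m + 6)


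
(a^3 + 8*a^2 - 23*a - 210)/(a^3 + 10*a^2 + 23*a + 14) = (a^2 + a - 30)/(a^2 + 3*a + 2)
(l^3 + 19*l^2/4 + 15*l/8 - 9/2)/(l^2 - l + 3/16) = 2*(2*l^2 + 11*l + 12)/(4*l - 1)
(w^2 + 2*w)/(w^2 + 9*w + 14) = w/(w + 7)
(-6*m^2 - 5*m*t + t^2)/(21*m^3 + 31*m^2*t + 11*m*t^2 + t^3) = (-6*m + t)/(21*m^2 + 10*m*t + t^2)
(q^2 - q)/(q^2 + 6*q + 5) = q*(q - 1)/(q^2 + 6*q + 5)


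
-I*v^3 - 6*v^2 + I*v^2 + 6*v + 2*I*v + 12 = (v - 2)*(v - 6*I)*(-I*v - I)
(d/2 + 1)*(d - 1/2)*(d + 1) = d^3/2 + 5*d^2/4 + d/4 - 1/2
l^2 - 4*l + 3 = (l - 3)*(l - 1)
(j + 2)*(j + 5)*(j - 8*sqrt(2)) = j^3 - 8*sqrt(2)*j^2 + 7*j^2 - 56*sqrt(2)*j + 10*j - 80*sqrt(2)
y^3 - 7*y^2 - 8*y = y*(y - 8)*(y + 1)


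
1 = 1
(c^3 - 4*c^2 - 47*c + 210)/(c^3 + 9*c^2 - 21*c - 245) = (c - 6)/(c + 7)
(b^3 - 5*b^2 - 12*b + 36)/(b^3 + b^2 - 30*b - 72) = (b - 2)/(b + 4)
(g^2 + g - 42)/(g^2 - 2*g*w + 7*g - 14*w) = (6 - g)/(-g + 2*w)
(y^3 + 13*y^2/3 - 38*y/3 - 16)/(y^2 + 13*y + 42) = (3*y^2 - 5*y - 8)/(3*(y + 7))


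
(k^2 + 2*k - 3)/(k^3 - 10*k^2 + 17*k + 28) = (k^2 + 2*k - 3)/(k^3 - 10*k^2 + 17*k + 28)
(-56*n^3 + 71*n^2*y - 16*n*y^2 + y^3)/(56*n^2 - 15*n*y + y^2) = -n + y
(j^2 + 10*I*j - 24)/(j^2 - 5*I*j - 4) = (-j^2 - 10*I*j + 24)/(-j^2 + 5*I*j + 4)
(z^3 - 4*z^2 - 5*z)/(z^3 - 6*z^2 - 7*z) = (z - 5)/(z - 7)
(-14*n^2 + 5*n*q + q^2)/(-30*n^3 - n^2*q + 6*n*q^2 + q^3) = (7*n + q)/(15*n^2 + 8*n*q + q^2)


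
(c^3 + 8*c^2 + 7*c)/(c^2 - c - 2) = c*(c + 7)/(c - 2)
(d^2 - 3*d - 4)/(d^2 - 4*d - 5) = (d - 4)/(d - 5)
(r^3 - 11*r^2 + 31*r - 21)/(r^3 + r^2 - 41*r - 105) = (r^2 - 4*r + 3)/(r^2 + 8*r + 15)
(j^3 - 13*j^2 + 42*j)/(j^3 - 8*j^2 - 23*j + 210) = j/(j + 5)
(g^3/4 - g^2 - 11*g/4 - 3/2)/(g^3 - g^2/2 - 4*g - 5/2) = (g - 6)/(2*(2*g - 5))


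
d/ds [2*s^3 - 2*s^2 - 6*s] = 6*s^2 - 4*s - 6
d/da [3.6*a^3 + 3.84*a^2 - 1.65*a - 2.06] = 10.8*a^2 + 7.68*a - 1.65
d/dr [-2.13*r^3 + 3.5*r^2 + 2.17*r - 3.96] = -6.39*r^2 + 7.0*r + 2.17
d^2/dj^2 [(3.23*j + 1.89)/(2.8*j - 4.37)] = 108.67976/(2.8*j - 4.37)^3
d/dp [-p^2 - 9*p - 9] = -2*p - 9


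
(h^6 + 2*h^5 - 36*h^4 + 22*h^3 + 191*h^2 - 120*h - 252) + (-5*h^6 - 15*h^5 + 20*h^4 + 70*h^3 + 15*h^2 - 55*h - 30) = -4*h^6 - 13*h^5 - 16*h^4 + 92*h^3 + 206*h^2 - 175*h - 282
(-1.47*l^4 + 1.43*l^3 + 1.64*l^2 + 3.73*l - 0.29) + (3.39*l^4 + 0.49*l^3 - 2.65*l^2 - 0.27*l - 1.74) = 1.92*l^4 + 1.92*l^3 - 1.01*l^2 + 3.46*l - 2.03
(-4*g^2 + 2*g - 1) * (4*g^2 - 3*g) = -16*g^4 + 20*g^3 - 10*g^2 + 3*g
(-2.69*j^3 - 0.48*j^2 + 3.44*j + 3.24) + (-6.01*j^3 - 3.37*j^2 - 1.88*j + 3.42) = -8.7*j^3 - 3.85*j^2 + 1.56*j + 6.66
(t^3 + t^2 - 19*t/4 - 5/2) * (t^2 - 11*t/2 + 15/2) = t^5 - 9*t^4/2 - 11*t^3/4 + 249*t^2/8 - 175*t/8 - 75/4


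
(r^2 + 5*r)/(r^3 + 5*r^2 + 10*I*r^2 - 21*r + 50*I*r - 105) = r/(r^2 + 10*I*r - 21)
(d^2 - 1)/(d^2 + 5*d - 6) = (d + 1)/(d + 6)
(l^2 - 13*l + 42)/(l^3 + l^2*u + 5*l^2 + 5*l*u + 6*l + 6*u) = (l^2 - 13*l + 42)/(l^3 + l^2*u + 5*l^2 + 5*l*u + 6*l + 6*u)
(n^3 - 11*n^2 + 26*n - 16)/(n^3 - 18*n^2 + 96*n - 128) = (n - 1)/(n - 8)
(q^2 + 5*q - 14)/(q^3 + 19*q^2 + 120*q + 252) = (q - 2)/(q^2 + 12*q + 36)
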